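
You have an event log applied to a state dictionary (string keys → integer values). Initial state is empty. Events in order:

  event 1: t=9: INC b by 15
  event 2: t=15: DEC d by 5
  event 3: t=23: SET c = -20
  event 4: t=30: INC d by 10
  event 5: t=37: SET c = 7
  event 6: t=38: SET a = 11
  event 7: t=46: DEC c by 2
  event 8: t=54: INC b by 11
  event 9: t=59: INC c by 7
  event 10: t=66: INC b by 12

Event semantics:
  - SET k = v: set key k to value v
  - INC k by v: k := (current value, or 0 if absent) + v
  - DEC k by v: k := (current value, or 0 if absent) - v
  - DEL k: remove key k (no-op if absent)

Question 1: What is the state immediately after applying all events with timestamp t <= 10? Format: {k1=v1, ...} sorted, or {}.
Answer: {b=15}

Derivation:
Apply events with t <= 10 (1 events):
  after event 1 (t=9: INC b by 15): {b=15}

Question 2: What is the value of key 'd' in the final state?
Answer: 5

Derivation:
Track key 'd' through all 10 events:
  event 1 (t=9: INC b by 15): d unchanged
  event 2 (t=15: DEC d by 5): d (absent) -> -5
  event 3 (t=23: SET c = -20): d unchanged
  event 4 (t=30: INC d by 10): d -5 -> 5
  event 5 (t=37: SET c = 7): d unchanged
  event 6 (t=38: SET a = 11): d unchanged
  event 7 (t=46: DEC c by 2): d unchanged
  event 8 (t=54: INC b by 11): d unchanged
  event 9 (t=59: INC c by 7): d unchanged
  event 10 (t=66: INC b by 12): d unchanged
Final: d = 5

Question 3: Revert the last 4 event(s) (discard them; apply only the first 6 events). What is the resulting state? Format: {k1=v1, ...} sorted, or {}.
Keep first 6 events (discard last 4):
  after event 1 (t=9: INC b by 15): {b=15}
  after event 2 (t=15: DEC d by 5): {b=15, d=-5}
  after event 3 (t=23: SET c = -20): {b=15, c=-20, d=-5}
  after event 4 (t=30: INC d by 10): {b=15, c=-20, d=5}
  after event 5 (t=37: SET c = 7): {b=15, c=7, d=5}
  after event 6 (t=38: SET a = 11): {a=11, b=15, c=7, d=5}

Answer: {a=11, b=15, c=7, d=5}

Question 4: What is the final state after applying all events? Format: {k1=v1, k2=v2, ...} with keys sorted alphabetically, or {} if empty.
  after event 1 (t=9: INC b by 15): {b=15}
  after event 2 (t=15: DEC d by 5): {b=15, d=-5}
  after event 3 (t=23: SET c = -20): {b=15, c=-20, d=-5}
  after event 4 (t=30: INC d by 10): {b=15, c=-20, d=5}
  after event 5 (t=37: SET c = 7): {b=15, c=7, d=5}
  after event 6 (t=38: SET a = 11): {a=11, b=15, c=7, d=5}
  after event 7 (t=46: DEC c by 2): {a=11, b=15, c=5, d=5}
  after event 8 (t=54: INC b by 11): {a=11, b=26, c=5, d=5}
  after event 9 (t=59: INC c by 7): {a=11, b=26, c=12, d=5}
  after event 10 (t=66: INC b by 12): {a=11, b=38, c=12, d=5}

Answer: {a=11, b=38, c=12, d=5}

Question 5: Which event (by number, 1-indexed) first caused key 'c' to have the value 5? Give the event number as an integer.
Answer: 7

Derivation:
Looking for first event where c becomes 5:
  event 3: c = -20
  event 4: c = -20
  event 5: c = 7
  event 6: c = 7
  event 7: c 7 -> 5  <-- first match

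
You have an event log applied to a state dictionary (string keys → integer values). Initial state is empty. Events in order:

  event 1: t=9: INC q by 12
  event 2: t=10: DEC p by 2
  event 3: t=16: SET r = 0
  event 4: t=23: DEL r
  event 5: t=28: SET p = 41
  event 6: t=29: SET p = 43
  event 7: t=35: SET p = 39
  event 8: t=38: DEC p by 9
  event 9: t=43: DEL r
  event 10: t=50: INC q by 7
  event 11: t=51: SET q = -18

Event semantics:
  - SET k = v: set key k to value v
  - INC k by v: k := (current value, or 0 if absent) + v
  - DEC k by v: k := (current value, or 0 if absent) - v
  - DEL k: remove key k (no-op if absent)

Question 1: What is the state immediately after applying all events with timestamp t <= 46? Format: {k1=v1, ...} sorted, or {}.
Apply events with t <= 46 (9 events):
  after event 1 (t=9: INC q by 12): {q=12}
  after event 2 (t=10: DEC p by 2): {p=-2, q=12}
  after event 3 (t=16: SET r = 0): {p=-2, q=12, r=0}
  after event 4 (t=23: DEL r): {p=-2, q=12}
  after event 5 (t=28: SET p = 41): {p=41, q=12}
  after event 6 (t=29: SET p = 43): {p=43, q=12}
  after event 7 (t=35: SET p = 39): {p=39, q=12}
  after event 8 (t=38: DEC p by 9): {p=30, q=12}
  after event 9 (t=43: DEL r): {p=30, q=12}

Answer: {p=30, q=12}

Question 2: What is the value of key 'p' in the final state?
Track key 'p' through all 11 events:
  event 1 (t=9: INC q by 12): p unchanged
  event 2 (t=10: DEC p by 2): p (absent) -> -2
  event 3 (t=16: SET r = 0): p unchanged
  event 4 (t=23: DEL r): p unchanged
  event 5 (t=28: SET p = 41): p -2 -> 41
  event 6 (t=29: SET p = 43): p 41 -> 43
  event 7 (t=35: SET p = 39): p 43 -> 39
  event 8 (t=38: DEC p by 9): p 39 -> 30
  event 9 (t=43: DEL r): p unchanged
  event 10 (t=50: INC q by 7): p unchanged
  event 11 (t=51: SET q = -18): p unchanged
Final: p = 30

Answer: 30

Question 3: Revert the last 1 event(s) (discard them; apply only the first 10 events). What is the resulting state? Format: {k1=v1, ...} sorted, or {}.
Answer: {p=30, q=19}

Derivation:
Keep first 10 events (discard last 1):
  after event 1 (t=9: INC q by 12): {q=12}
  after event 2 (t=10: DEC p by 2): {p=-2, q=12}
  after event 3 (t=16: SET r = 0): {p=-2, q=12, r=0}
  after event 4 (t=23: DEL r): {p=-2, q=12}
  after event 5 (t=28: SET p = 41): {p=41, q=12}
  after event 6 (t=29: SET p = 43): {p=43, q=12}
  after event 7 (t=35: SET p = 39): {p=39, q=12}
  after event 8 (t=38: DEC p by 9): {p=30, q=12}
  after event 9 (t=43: DEL r): {p=30, q=12}
  after event 10 (t=50: INC q by 7): {p=30, q=19}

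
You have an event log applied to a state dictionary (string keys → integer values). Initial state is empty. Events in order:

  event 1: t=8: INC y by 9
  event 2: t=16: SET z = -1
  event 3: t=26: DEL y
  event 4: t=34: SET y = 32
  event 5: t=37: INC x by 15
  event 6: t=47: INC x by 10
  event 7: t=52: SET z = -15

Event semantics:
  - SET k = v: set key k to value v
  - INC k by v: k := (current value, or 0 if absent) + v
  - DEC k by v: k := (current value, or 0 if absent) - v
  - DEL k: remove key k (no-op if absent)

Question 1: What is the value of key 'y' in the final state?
Track key 'y' through all 7 events:
  event 1 (t=8: INC y by 9): y (absent) -> 9
  event 2 (t=16: SET z = -1): y unchanged
  event 3 (t=26: DEL y): y 9 -> (absent)
  event 4 (t=34: SET y = 32): y (absent) -> 32
  event 5 (t=37: INC x by 15): y unchanged
  event 6 (t=47: INC x by 10): y unchanged
  event 7 (t=52: SET z = -15): y unchanged
Final: y = 32

Answer: 32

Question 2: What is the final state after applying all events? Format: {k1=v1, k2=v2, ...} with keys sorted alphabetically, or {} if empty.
Answer: {x=25, y=32, z=-15}

Derivation:
  after event 1 (t=8: INC y by 9): {y=9}
  after event 2 (t=16: SET z = -1): {y=9, z=-1}
  after event 3 (t=26: DEL y): {z=-1}
  after event 4 (t=34: SET y = 32): {y=32, z=-1}
  after event 5 (t=37: INC x by 15): {x=15, y=32, z=-1}
  after event 6 (t=47: INC x by 10): {x=25, y=32, z=-1}
  after event 7 (t=52: SET z = -15): {x=25, y=32, z=-15}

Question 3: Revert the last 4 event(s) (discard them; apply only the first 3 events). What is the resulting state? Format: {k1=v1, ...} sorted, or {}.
Keep first 3 events (discard last 4):
  after event 1 (t=8: INC y by 9): {y=9}
  after event 2 (t=16: SET z = -1): {y=9, z=-1}
  after event 3 (t=26: DEL y): {z=-1}

Answer: {z=-1}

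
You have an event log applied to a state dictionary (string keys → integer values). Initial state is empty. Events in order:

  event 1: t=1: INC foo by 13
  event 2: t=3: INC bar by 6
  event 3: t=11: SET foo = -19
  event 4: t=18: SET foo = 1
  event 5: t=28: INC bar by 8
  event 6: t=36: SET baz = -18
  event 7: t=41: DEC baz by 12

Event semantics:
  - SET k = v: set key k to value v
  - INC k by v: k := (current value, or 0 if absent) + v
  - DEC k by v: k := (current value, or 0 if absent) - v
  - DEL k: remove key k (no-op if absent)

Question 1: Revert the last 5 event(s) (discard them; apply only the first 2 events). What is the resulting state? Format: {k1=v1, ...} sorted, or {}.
Keep first 2 events (discard last 5):
  after event 1 (t=1: INC foo by 13): {foo=13}
  after event 2 (t=3: INC bar by 6): {bar=6, foo=13}

Answer: {bar=6, foo=13}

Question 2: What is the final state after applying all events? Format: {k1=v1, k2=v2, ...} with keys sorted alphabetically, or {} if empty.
  after event 1 (t=1: INC foo by 13): {foo=13}
  after event 2 (t=3: INC bar by 6): {bar=6, foo=13}
  after event 3 (t=11: SET foo = -19): {bar=6, foo=-19}
  after event 4 (t=18: SET foo = 1): {bar=6, foo=1}
  after event 5 (t=28: INC bar by 8): {bar=14, foo=1}
  after event 6 (t=36: SET baz = -18): {bar=14, baz=-18, foo=1}
  after event 7 (t=41: DEC baz by 12): {bar=14, baz=-30, foo=1}

Answer: {bar=14, baz=-30, foo=1}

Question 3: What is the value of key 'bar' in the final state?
Track key 'bar' through all 7 events:
  event 1 (t=1: INC foo by 13): bar unchanged
  event 2 (t=3: INC bar by 6): bar (absent) -> 6
  event 3 (t=11: SET foo = -19): bar unchanged
  event 4 (t=18: SET foo = 1): bar unchanged
  event 5 (t=28: INC bar by 8): bar 6 -> 14
  event 6 (t=36: SET baz = -18): bar unchanged
  event 7 (t=41: DEC baz by 12): bar unchanged
Final: bar = 14

Answer: 14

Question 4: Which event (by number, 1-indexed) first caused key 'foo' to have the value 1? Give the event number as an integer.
Looking for first event where foo becomes 1:
  event 1: foo = 13
  event 2: foo = 13
  event 3: foo = -19
  event 4: foo -19 -> 1  <-- first match

Answer: 4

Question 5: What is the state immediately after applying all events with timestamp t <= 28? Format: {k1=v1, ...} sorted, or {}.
Apply events with t <= 28 (5 events):
  after event 1 (t=1: INC foo by 13): {foo=13}
  after event 2 (t=3: INC bar by 6): {bar=6, foo=13}
  after event 3 (t=11: SET foo = -19): {bar=6, foo=-19}
  after event 4 (t=18: SET foo = 1): {bar=6, foo=1}
  after event 5 (t=28: INC bar by 8): {bar=14, foo=1}

Answer: {bar=14, foo=1}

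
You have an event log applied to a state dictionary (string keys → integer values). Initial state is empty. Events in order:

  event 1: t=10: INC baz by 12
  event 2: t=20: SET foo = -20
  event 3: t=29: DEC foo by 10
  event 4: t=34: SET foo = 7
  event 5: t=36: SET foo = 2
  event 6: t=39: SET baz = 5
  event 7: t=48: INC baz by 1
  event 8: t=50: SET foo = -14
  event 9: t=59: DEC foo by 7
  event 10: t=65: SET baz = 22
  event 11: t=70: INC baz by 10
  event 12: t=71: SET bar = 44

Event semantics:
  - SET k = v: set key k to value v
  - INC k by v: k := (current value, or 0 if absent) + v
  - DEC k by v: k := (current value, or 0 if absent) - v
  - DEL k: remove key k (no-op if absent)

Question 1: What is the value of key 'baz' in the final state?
Track key 'baz' through all 12 events:
  event 1 (t=10: INC baz by 12): baz (absent) -> 12
  event 2 (t=20: SET foo = -20): baz unchanged
  event 3 (t=29: DEC foo by 10): baz unchanged
  event 4 (t=34: SET foo = 7): baz unchanged
  event 5 (t=36: SET foo = 2): baz unchanged
  event 6 (t=39: SET baz = 5): baz 12 -> 5
  event 7 (t=48: INC baz by 1): baz 5 -> 6
  event 8 (t=50: SET foo = -14): baz unchanged
  event 9 (t=59: DEC foo by 7): baz unchanged
  event 10 (t=65: SET baz = 22): baz 6 -> 22
  event 11 (t=70: INC baz by 10): baz 22 -> 32
  event 12 (t=71: SET bar = 44): baz unchanged
Final: baz = 32

Answer: 32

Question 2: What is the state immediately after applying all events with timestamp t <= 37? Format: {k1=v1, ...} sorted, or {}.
Apply events with t <= 37 (5 events):
  after event 1 (t=10: INC baz by 12): {baz=12}
  after event 2 (t=20: SET foo = -20): {baz=12, foo=-20}
  after event 3 (t=29: DEC foo by 10): {baz=12, foo=-30}
  after event 4 (t=34: SET foo = 7): {baz=12, foo=7}
  after event 5 (t=36: SET foo = 2): {baz=12, foo=2}

Answer: {baz=12, foo=2}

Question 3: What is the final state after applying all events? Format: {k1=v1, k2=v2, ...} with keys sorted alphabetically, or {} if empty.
Answer: {bar=44, baz=32, foo=-21}

Derivation:
  after event 1 (t=10: INC baz by 12): {baz=12}
  after event 2 (t=20: SET foo = -20): {baz=12, foo=-20}
  after event 3 (t=29: DEC foo by 10): {baz=12, foo=-30}
  after event 4 (t=34: SET foo = 7): {baz=12, foo=7}
  after event 5 (t=36: SET foo = 2): {baz=12, foo=2}
  after event 6 (t=39: SET baz = 5): {baz=5, foo=2}
  after event 7 (t=48: INC baz by 1): {baz=6, foo=2}
  after event 8 (t=50: SET foo = -14): {baz=6, foo=-14}
  after event 9 (t=59: DEC foo by 7): {baz=6, foo=-21}
  after event 10 (t=65: SET baz = 22): {baz=22, foo=-21}
  after event 11 (t=70: INC baz by 10): {baz=32, foo=-21}
  after event 12 (t=71: SET bar = 44): {bar=44, baz=32, foo=-21}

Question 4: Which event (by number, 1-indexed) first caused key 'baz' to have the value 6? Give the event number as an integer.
Answer: 7

Derivation:
Looking for first event where baz becomes 6:
  event 1: baz = 12
  event 2: baz = 12
  event 3: baz = 12
  event 4: baz = 12
  event 5: baz = 12
  event 6: baz = 5
  event 7: baz 5 -> 6  <-- first match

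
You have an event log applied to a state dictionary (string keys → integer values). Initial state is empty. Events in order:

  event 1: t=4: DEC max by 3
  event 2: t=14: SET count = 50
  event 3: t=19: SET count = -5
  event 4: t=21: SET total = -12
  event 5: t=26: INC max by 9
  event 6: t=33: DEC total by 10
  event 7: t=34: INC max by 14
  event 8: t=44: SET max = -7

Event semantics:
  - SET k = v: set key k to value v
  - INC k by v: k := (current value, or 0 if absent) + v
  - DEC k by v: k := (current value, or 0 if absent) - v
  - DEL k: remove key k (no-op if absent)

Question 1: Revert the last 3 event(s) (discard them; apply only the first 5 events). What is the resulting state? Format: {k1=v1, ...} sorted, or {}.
Keep first 5 events (discard last 3):
  after event 1 (t=4: DEC max by 3): {max=-3}
  after event 2 (t=14: SET count = 50): {count=50, max=-3}
  after event 3 (t=19: SET count = -5): {count=-5, max=-3}
  after event 4 (t=21: SET total = -12): {count=-5, max=-3, total=-12}
  after event 5 (t=26: INC max by 9): {count=-5, max=6, total=-12}

Answer: {count=-5, max=6, total=-12}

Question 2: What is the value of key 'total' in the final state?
Answer: -22

Derivation:
Track key 'total' through all 8 events:
  event 1 (t=4: DEC max by 3): total unchanged
  event 2 (t=14: SET count = 50): total unchanged
  event 3 (t=19: SET count = -5): total unchanged
  event 4 (t=21: SET total = -12): total (absent) -> -12
  event 5 (t=26: INC max by 9): total unchanged
  event 6 (t=33: DEC total by 10): total -12 -> -22
  event 7 (t=34: INC max by 14): total unchanged
  event 8 (t=44: SET max = -7): total unchanged
Final: total = -22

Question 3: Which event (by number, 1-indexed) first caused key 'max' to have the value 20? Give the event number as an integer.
Looking for first event where max becomes 20:
  event 1: max = -3
  event 2: max = -3
  event 3: max = -3
  event 4: max = -3
  event 5: max = 6
  event 6: max = 6
  event 7: max 6 -> 20  <-- first match

Answer: 7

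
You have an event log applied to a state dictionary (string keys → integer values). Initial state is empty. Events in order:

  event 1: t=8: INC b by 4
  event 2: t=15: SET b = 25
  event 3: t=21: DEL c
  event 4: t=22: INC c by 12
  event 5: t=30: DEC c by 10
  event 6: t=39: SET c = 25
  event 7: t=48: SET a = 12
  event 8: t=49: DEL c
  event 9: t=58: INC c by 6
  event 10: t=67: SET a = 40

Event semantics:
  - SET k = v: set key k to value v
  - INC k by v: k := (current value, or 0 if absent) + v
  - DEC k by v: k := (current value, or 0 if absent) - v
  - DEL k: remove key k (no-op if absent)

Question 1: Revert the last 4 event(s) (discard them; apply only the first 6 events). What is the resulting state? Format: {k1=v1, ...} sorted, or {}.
Keep first 6 events (discard last 4):
  after event 1 (t=8: INC b by 4): {b=4}
  after event 2 (t=15: SET b = 25): {b=25}
  after event 3 (t=21: DEL c): {b=25}
  after event 4 (t=22: INC c by 12): {b=25, c=12}
  after event 5 (t=30: DEC c by 10): {b=25, c=2}
  after event 6 (t=39: SET c = 25): {b=25, c=25}

Answer: {b=25, c=25}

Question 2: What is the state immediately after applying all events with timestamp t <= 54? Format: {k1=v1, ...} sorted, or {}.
Answer: {a=12, b=25}

Derivation:
Apply events with t <= 54 (8 events):
  after event 1 (t=8: INC b by 4): {b=4}
  after event 2 (t=15: SET b = 25): {b=25}
  after event 3 (t=21: DEL c): {b=25}
  after event 4 (t=22: INC c by 12): {b=25, c=12}
  after event 5 (t=30: DEC c by 10): {b=25, c=2}
  after event 6 (t=39: SET c = 25): {b=25, c=25}
  after event 7 (t=48: SET a = 12): {a=12, b=25, c=25}
  after event 8 (t=49: DEL c): {a=12, b=25}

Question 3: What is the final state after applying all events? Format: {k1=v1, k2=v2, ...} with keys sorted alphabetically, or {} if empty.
  after event 1 (t=8: INC b by 4): {b=4}
  after event 2 (t=15: SET b = 25): {b=25}
  after event 3 (t=21: DEL c): {b=25}
  after event 4 (t=22: INC c by 12): {b=25, c=12}
  after event 5 (t=30: DEC c by 10): {b=25, c=2}
  after event 6 (t=39: SET c = 25): {b=25, c=25}
  after event 7 (t=48: SET a = 12): {a=12, b=25, c=25}
  after event 8 (t=49: DEL c): {a=12, b=25}
  after event 9 (t=58: INC c by 6): {a=12, b=25, c=6}
  after event 10 (t=67: SET a = 40): {a=40, b=25, c=6}

Answer: {a=40, b=25, c=6}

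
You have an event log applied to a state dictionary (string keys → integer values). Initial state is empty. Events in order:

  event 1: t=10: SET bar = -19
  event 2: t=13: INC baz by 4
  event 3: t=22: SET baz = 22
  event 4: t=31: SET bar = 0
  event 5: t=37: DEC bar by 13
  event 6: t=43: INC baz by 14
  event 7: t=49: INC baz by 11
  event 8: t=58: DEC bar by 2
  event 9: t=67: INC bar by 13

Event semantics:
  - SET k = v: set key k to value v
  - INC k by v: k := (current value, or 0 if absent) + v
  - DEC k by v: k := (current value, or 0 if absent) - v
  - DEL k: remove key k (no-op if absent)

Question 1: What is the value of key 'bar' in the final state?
Answer: -2

Derivation:
Track key 'bar' through all 9 events:
  event 1 (t=10: SET bar = -19): bar (absent) -> -19
  event 2 (t=13: INC baz by 4): bar unchanged
  event 3 (t=22: SET baz = 22): bar unchanged
  event 4 (t=31: SET bar = 0): bar -19 -> 0
  event 5 (t=37: DEC bar by 13): bar 0 -> -13
  event 6 (t=43: INC baz by 14): bar unchanged
  event 7 (t=49: INC baz by 11): bar unchanged
  event 8 (t=58: DEC bar by 2): bar -13 -> -15
  event 9 (t=67: INC bar by 13): bar -15 -> -2
Final: bar = -2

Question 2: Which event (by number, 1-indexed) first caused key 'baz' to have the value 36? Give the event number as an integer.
Answer: 6

Derivation:
Looking for first event where baz becomes 36:
  event 2: baz = 4
  event 3: baz = 22
  event 4: baz = 22
  event 5: baz = 22
  event 6: baz 22 -> 36  <-- first match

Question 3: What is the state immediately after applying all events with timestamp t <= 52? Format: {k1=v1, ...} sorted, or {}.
Apply events with t <= 52 (7 events):
  after event 1 (t=10: SET bar = -19): {bar=-19}
  after event 2 (t=13: INC baz by 4): {bar=-19, baz=4}
  after event 3 (t=22: SET baz = 22): {bar=-19, baz=22}
  after event 4 (t=31: SET bar = 0): {bar=0, baz=22}
  after event 5 (t=37: DEC bar by 13): {bar=-13, baz=22}
  after event 6 (t=43: INC baz by 14): {bar=-13, baz=36}
  after event 7 (t=49: INC baz by 11): {bar=-13, baz=47}

Answer: {bar=-13, baz=47}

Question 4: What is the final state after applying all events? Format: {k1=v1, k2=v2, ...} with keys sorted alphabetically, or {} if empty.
Answer: {bar=-2, baz=47}

Derivation:
  after event 1 (t=10: SET bar = -19): {bar=-19}
  after event 2 (t=13: INC baz by 4): {bar=-19, baz=4}
  after event 3 (t=22: SET baz = 22): {bar=-19, baz=22}
  after event 4 (t=31: SET bar = 0): {bar=0, baz=22}
  after event 5 (t=37: DEC bar by 13): {bar=-13, baz=22}
  after event 6 (t=43: INC baz by 14): {bar=-13, baz=36}
  after event 7 (t=49: INC baz by 11): {bar=-13, baz=47}
  after event 8 (t=58: DEC bar by 2): {bar=-15, baz=47}
  after event 9 (t=67: INC bar by 13): {bar=-2, baz=47}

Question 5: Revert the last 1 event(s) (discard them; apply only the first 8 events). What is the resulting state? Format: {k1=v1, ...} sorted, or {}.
Answer: {bar=-15, baz=47}

Derivation:
Keep first 8 events (discard last 1):
  after event 1 (t=10: SET bar = -19): {bar=-19}
  after event 2 (t=13: INC baz by 4): {bar=-19, baz=4}
  after event 3 (t=22: SET baz = 22): {bar=-19, baz=22}
  after event 4 (t=31: SET bar = 0): {bar=0, baz=22}
  after event 5 (t=37: DEC bar by 13): {bar=-13, baz=22}
  after event 6 (t=43: INC baz by 14): {bar=-13, baz=36}
  after event 7 (t=49: INC baz by 11): {bar=-13, baz=47}
  after event 8 (t=58: DEC bar by 2): {bar=-15, baz=47}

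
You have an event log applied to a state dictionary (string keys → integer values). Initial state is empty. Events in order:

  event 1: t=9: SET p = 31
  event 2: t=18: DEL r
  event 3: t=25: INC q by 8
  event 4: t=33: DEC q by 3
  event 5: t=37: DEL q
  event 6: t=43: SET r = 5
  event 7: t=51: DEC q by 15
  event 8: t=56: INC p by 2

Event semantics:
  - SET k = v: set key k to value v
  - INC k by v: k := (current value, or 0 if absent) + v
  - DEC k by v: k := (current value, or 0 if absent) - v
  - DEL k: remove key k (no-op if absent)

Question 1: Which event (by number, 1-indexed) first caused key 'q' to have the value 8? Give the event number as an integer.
Answer: 3

Derivation:
Looking for first event where q becomes 8:
  event 3: q (absent) -> 8  <-- first match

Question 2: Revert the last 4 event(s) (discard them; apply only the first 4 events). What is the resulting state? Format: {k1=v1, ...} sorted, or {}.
Keep first 4 events (discard last 4):
  after event 1 (t=9: SET p = 31): {p=31}
  after event 2 (t=18: DEL r): {p=31}
  after event 3 (t=25: INC q by 8): {p=31, q=8}
  after event 4 (t=33: DEC q by 3): {p=31, q=5}

Answer: {p=31, q=5}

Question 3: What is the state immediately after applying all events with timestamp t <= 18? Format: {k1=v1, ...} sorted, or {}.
Answer: {p=31}

Derivation:
Apply events with t <= 18 (2 events):
  after event 1 (t=9: SET p = 31): {p=31}
  after event 2 (t=18: DEL r): {p=31}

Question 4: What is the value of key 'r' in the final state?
Answer: 5

Derivation:
Track key 'r' through all 8 events:
  event 1 (t=9: SET p = 31): r unchanged
  event 2 (t=18: DEL r): r (absent) -> (absent)
  event 3 (t=25: INC q by 8): r unchanged
  event 4 (t=33: DEC q by 3): r unchanged
  event 5 (t=37: DEL q): r unchanged
  event 6 (t=43: SET r = 5): r (absent) -> 5
  event 7 (t=51: DEC q by 15): r unchanged
  event 8 (t=56: INC p by 2): r unchanged
Final: r = 5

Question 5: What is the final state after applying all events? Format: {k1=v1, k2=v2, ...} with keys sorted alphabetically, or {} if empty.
Answer: {p=33, q=-15, r=5}

Derivation:
  after event 1 (t=9: SET p = 31): {p=31}
  after event 2 (t=18: DEL r): {p=31}
  after event 3 (t=25: INC q by 8): {p=31, q=8}
  after event 4 (t=33: DEC q by 3): {p=31, q=5}
  after event 5 (t=37: DEL q): {p=31}
  after event 6 (t=43: SET r = 5): {p=31, r=5}
  after event 7 (t=51: DEC q by 15): {p=31, q=-15, r=5}
  after event 8 (t=56: INC p by 2): {p=33, q=-15, r=5}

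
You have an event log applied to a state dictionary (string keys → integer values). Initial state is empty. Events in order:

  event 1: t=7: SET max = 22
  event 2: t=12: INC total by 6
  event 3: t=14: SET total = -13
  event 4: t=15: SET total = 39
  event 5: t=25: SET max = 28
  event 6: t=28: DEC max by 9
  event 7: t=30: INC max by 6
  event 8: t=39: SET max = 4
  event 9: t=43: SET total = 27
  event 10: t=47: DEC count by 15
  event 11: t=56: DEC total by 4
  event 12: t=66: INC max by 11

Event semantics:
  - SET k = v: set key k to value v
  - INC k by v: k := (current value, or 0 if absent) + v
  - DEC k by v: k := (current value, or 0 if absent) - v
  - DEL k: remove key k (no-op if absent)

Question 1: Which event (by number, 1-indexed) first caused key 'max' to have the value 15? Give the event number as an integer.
Answer: 12

Derivation:
Looking for first event where max becomes 15:
  event 1: max = 22
  event 2: max = 22
  event 3: max = 22
  event 4: max = 22
  event 5: max = 28
  event 6: max = 19
  event 7: max = 25
  event 8: max = 4
  event 9: max = 4
  event 10: max = 4
  event 11: max = 4
  event 12: max 4 -> 15  <-- first match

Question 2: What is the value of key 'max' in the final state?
Track key 'max' through all 12 events:
  event 1 (t=7: SET max = 22): max (absent) -> 22
  event 2 (t=12: INC total by 6): max unchanged
  event 3 (t=14: SET total = -13): max unchanged
  event 4 (t=15: SET total = 39): max unchanged
  event 5 (t=25: SET max = 28): max 22 -> 28
  event 6 (t=28: DEC max by 9): max 28 -> 19
  event 7 (t=30: INC max by 6): max 19 -> 25
  event 8 (t=39: SET max = 4): max 25 -> 4
  event 9 (t=43: SET total = 27): max unchanged
  event 10 (t=47: DEC count by 15): max unchanged
  event 11 (t=56: DEC total by 4): max unchanged
  event 12 (t=66: INC max by 11): max 4 -> 15
Final: max = 15

Answer: 15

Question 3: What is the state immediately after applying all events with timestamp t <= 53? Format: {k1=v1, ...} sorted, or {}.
Apply events with t <= 53 (10 events):
  after event 1 (t=7: SET max = 22): {max=22}
  after event 2 (t=12: INC total by 6): {max=22, total=6}
  after event 3 (t=14: SET total = -13): {max=22, total=-13}
  after event 4 (t=15: SET total = 39): {max=22, total=39}
  after event 5 (t=25: SET max = 28): {max=28, total=39}
  after event 6 (t=28: DEC max by 9): {max=19, total=39}
  after event 7 (t=30: INC max by 6): {max=25, total=39}
  after event 8 (t=39: SET max = 4): {max=4, total=39}
  after event 9 (t=43: SET total = 27): {max=4, total=27}
  after event 10 (t=47: DEC count by 15): {count=-15, max=4, total=27}

Answer: {count=-15, max=4, total=27}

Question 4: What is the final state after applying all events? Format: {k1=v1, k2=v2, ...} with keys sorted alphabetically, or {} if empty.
  after event 1 (t=7: SET max = 22): {max=22}
  after event 2 (t=12: INC total by 6): {max=22, total=6}
  after event 3 (t=14: SET total = -13): {max=22, total=-13}
  after event 4 (t=15: SET total = 39): {max=22, total=39}
  after event 5 (t=25: SET max = 28): {max=28, total=39}
  after event 6 (t=28: DEC max by 9): {max=19, total=39}
  after event 7 (t=30: INC max by 6): {max=25, total=39}
  after event 8 (t=39: SET max = 4): {max=4, total=39}
  after event 9 (t=43: SET total = 27): {max=4, total=27}
  after event 10 (t=47: DEC count by 15): {count=-15, max=4, total=27}
  after event 11 (t=56: DEC total by 4): {count=-15, max=4, total=23}
  after event 12 (t=66: INC max by 11): {count=-15, max=15, total=23}

Answer: {count=-15, max=15, total=23}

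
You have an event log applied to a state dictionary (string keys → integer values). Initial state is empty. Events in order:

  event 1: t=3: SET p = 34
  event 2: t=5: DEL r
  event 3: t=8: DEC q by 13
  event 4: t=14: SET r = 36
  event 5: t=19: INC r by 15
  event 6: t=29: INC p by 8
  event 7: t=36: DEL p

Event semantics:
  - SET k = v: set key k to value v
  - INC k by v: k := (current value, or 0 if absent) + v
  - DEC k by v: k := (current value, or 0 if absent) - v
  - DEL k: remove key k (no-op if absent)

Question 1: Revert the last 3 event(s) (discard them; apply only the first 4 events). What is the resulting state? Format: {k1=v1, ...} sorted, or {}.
Keep first 4 events (discard last 3):
  after event 1 (t=3: SET p = 34): {p=34}
  after event 2 (t=5: DEL r): {p=34}
  after event 3 (t=8: DEC q by 13): {p=34, q=-13}
  after event 4 (t=14: SET r = 36): {p=34, q=-13, r=36}

Answer: {p=34, q=-13, r=36}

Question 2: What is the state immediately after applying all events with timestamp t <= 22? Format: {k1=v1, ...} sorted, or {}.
Apply events with t <= 22 (5 events):
  after event 1 (t=3: SET p = 34): {p=34}
  after event 2 (t=5: DEL r): {p=34}
  after event 3 (t=8: DEC q by 13): {p=34, q=-13}
  after event 4 (t=14: SET r = 36): {p=34, q=-13, r=36}
  after event 5 (t=19: INC r by 15): {p=34, q=-13, r=51}

Answer: {p=34, q=-13, r=51}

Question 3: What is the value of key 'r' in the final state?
Track key 'r' through all 7 events:
  event 1 (t=3: SET p = 34): r unchanged
  event 2 (t=5: DEL r): r (absent) -> (absent)
  event 3 (t=8: DEC q by 13): r unchanged
  event 4 (t=14: SET r = 36): r (absent) -> 36
  event 5 (t=19: INC r by 15): r 36 -> 51
  event 6 (t=29: INC p by 8): r unchanged
  event 7 (t=36: DEL p): r unchanged
Final: r = 51

Answer: 51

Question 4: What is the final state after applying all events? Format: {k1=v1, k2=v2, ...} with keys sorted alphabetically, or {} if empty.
  after event 1 (t=3: SET p = 34): {p=34}
  after event 2 (t=5: DEL r): {p=34}
  after event 3 (t=8: DEC q by 13): {p=34, q=-13}
  after event 4 (t=14: SET r = 36): {p=34, q=-13, r=36}
  after event 5 (t=19: INC r by 15): {p=34, q=-13, r=51}
  after event 6 (t=29: INC p by 8): {p=42, q=-13, r=51}
  after event 7 (t=36: DEL p): {q=-13, r=51}

Answer: {q=-13, r=51}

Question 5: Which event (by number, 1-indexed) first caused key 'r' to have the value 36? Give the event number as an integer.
Looking for first event where r becomes 36:
  event 4: r (absent) -> 36  <-- first match

Answer: 4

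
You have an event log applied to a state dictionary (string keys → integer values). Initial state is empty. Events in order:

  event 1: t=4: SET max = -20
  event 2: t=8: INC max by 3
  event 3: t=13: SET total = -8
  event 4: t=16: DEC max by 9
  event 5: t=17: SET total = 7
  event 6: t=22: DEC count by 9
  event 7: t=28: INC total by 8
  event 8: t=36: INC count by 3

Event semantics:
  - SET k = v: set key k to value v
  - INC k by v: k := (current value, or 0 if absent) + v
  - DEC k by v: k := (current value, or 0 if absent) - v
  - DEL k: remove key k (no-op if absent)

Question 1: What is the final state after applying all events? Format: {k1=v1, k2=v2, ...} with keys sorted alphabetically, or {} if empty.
Answer: {count=-6, max=-26, total=15}

Derivation:
  after event 1 (t=4: SET max = -20): {max=-20}
  after event 2 (t=8: INC max by 3): {max=-17}
  after event 3 (t=13: SET total = -8): {max=-17, total=-8}
  after event 4 (t=16: DEC max by 9): {max=-26, total=-8}
  after event 5 (t=17: SET total = 7): {max=-26, total=7}
  after event 6 (t=22: DEC count by 9): {count=-9, max=-26, total=7}
  after event 7 (t=28: INC total by 8): {count=-9, max=-26, total=15}
  after event 8 (t=36: INC count by 3): {count=-6, max=-26, total=15}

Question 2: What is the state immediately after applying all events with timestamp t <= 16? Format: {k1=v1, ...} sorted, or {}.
Apply events with t <= 16 (4 events):
  after event 1 (t=4: SET max = -20): {max=-20}
  after event 2 (t=8: INC max by 3): {max=-17}
  after event 3 (t=13: SET total = -8): {max=-17, total=-8}
  after event 4 (t=16: DEC max by 9): {max=-26, total=-8}

Answer: {max=-26, total=-8}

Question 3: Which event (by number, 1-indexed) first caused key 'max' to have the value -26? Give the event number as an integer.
Answer: 4

Derivation:
Looking for first event where max becomes -26:
  event 1: max = -20
  event 2: max = -17
  event 3: max = -17
  event 4: max -17 -> -26  <-- first match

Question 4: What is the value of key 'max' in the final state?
Track key 'max' through all 8 events:
  event 1 (t=4: SET max = -20): max (absent) -> -20
  event 2 (t=8: INC max by 3): max -20 -> -17
  event 3 (t=13: SET total = -8): max unchanged
  event 4 (t=16: DEC max by 9): max -17 -> -26
  event 5 (t=17: SET total = 7): max unchanged
  event 6 (t=22: DEC count by 9): max unchanged
  event 7 (t=28: INC total by 8): max unchanged
  event 8 (t=36: INC count by 3): max unchanged
Final: max = -26

Answer: -26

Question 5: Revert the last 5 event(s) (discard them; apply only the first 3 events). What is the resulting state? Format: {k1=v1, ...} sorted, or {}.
Answer: {max=-17, total=-8}

Derivation:
Keep first 3 events (discard last 5):
  after event 1 (t=4: SET max = -20): {max=-20}
  after event 2 (t=8: INC max by 3): {max=-17}
  after event 3 (t=13: SET total = -8): {max=-17, total=-8}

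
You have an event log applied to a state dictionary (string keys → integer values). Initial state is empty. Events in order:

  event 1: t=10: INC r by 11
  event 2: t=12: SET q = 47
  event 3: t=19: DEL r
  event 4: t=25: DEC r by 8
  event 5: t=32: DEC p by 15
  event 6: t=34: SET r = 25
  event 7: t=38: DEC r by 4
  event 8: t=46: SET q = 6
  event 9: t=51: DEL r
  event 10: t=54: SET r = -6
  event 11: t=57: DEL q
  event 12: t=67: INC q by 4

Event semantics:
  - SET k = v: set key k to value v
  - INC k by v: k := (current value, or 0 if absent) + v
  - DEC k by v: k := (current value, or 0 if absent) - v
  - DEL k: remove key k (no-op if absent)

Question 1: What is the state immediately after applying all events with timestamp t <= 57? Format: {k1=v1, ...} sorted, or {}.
Apply events with t <= 57 (11 events):
  after event 1 (t=10: INC r by 11): {r=11}
  after event 2 (t=12: SET q = 47): {q=47, r=11}
  after event 3 (t=19: DEL r): {q=47}
  after event 4 (t=25: DEC r by 8): {q=47, r=-8}
  after event 5 (t=32: DEC p by 15): {p=-15, q=47, r=-8}
  after event 6 (t=34: SET r = 25): {p=-15, q=47, r=25}
  after event 7 (t=38: DEC r by 4): {p=-15, q=47, r=21}
  after event 8 (t=46: SET q = 6): {p=-15, q=6, r=21}
  after event 9 (t=51: DEL r): {p=-15, q=6}
  after event 10 (t=54: SET r = -6): {p=-15, q=6, r=-6}
  after event 11 (t=57: DEL q): {p=-15, r=-6}

Answer: {p=-15, r=-6}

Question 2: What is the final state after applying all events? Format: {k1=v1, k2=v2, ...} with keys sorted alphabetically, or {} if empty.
Answer: {p=-15, q=4, r=-6}

Derivation:
  after event 1 (t=10: INC r by 11): {r=11}
  after event 2 (t=12: SET q = 47): {q=47, r=11}
  after event 3 (t=19: DEL r): {q=47}
  after event 4 (t=25: DEC r by 8): {q=47, r=-8}
  after event 5 (t=32: DEC p by 15): {p=-15, q=47, r=-8}
  after event 6 (t=34: SET r = 25): {p=-15, q=47, r=25}
  after event 7 (t=38: DEC r by 4): {p=-15, q=47, r=21}
  after event 8 (t=46: SET q = 6): {p=-15, q=6, r=21}
  after event 9 (t=51: DEL r): {p=-15, q=6}
  after event 10 (t=54: SET r = -6): {p=-15, q=6, r=-6}
  after event 11 (t=57: DEL q): {p=-15, r=-6}
  after event 12 (t=67: INC q by 4): {p=-15, q=4, r=-6}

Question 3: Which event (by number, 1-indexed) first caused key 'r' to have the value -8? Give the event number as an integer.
Answer: 4

Derivation:
Looking for first event where r becomes -8:
  event 1: r = 11
  event 2: r = 11
  event 3: r = (absent)
  event 4: r (absent) -> -8  <-- first match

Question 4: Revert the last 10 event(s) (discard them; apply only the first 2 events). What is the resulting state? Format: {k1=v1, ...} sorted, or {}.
Answer: {q=47, r=11}

Derivation:
Keep first 2 events (discard last 10):
  after event 1 (t=10: INC r by 11): {r=11}
  after event 2 (t=12: SET q = 47): {q=47, r=11}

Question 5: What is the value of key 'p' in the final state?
Track key 'p' through all 12 events:
  event 1 (t=10: INC r by 11): p unchanged
  event 2 (t=12: SET q = 47): p unchanged
  event 3 (t=19: DEL r): p unchanged
  event 4 (t=25: DEC r by 8): p unchanged
  event 5 (t=32: DEC p by 15): p (absent) -> -15
  event 6 (t=34: SET r = 25): p unchanged
  event 7 (t=38: DEC r by 4): p unchanged
  event 8 (t=46: SET q = 6): p unchanged
  event 9 (t=51: DEL r): p unchanged
  event 10 (t=54: SET r = -6): p unchanged
  event 11 (t=57: DEL q): p unchanged
  event 12 (t=67: INC q by 4): p unchanged
Final: p = -15

Answer: -15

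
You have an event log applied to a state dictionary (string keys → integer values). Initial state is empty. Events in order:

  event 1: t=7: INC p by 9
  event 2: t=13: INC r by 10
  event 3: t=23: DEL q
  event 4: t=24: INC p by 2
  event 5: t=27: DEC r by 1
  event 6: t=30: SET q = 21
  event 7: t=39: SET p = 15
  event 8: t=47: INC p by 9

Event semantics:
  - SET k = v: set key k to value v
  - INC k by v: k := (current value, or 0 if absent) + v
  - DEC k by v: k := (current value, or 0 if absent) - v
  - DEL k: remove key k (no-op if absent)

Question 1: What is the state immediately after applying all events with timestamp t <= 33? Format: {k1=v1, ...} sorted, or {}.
Answer: {p=11, q=21, r=9}

Derivation:
Apply events with t <= 33 (6 events):
  after event 1 (t=7: INC p by 9): {p=9}
  after event 2 (t=13: INC r by 10): {p=9, r=10}
  after event 3 (t=23: DEL q): {p=9, r=10}
  after event 4 (t=24: INC p by 2): {p=11, r=10}
  after event 5 (t=27: DEC r by 1): {p=11, r=9}
  after event 6 (t=30: SET q = 21): {p=11, q=21, r=9}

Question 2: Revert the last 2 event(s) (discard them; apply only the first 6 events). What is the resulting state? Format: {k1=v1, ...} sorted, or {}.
Keep first 6 events (discard last 2):
  after event 1 (t=7: INC p by 9): {p=9}
  after event 2 (t=13: INC r by 10): {p=9, r=10}
  after event 3 (t=23: DEL q): {p=9, r=10}
  after event 4 (t=24: INC p by 2): {p=11, r=10}
  after event 5 (t=27: DEC r by 1): {p=11, r=9}
  after event 6 (t=30: SET q = 21): {p=11, q=21, r=9}

Answer: {p=11, q=21, r=9}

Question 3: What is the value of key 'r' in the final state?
Answer: 9

Derivation:
Track key 'r' through all 8 events:
  event 1 (t=7: INC p by 9): r unchanged
  event 2 (t=13: INC r by 10): r (absent) -> 10
  event 3 (t=23: DEL q): r unchanged
  event 4 (t=24: INC p by 2): r unchanged
  event 5 (t=27: DEC r by 1): r 10 -> 9
  event 6 (t=30: SET q = 21): r unchanged
  event 7 (t=39: SET p = 15): r unchanged
  event 8 (t=47: INC p by 9): r unchanged
Final: r = 9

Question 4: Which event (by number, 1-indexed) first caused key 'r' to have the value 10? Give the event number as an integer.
Looking for first event where r becomes 10:
  event 2: r (absent) -> 10  <-- first match

Answer: 2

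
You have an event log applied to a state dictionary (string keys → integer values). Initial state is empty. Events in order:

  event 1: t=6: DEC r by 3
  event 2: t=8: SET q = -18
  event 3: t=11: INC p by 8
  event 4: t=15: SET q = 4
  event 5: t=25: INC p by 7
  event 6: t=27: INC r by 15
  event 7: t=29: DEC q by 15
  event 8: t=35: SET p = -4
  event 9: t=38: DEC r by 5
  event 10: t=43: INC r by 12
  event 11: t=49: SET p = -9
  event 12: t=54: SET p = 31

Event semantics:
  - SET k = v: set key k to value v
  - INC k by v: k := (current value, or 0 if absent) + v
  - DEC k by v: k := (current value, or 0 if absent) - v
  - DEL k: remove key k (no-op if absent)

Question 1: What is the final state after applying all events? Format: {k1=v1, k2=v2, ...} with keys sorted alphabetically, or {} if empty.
Answer: {p=31, q=-11, r=19}

Derivation:
  after event 1 (t=6: DEC r by 3): {r=-3}
  after event 2 (t=8: SET q = -18): {q=-18, r=-3}
  after event 3 (t=11: INC p by 8): {p=8, q=-18, r=-3}
  after event 4 (t=15: SET q = 4): {p=8, q=4, r=-3}
  after event 5 (t=25: INC p by 7): {p=15, q=4, r=-3}
  after event 6 (t=27: INC r by 15): {p=15, q=4, r=12}
  after event 7 (t=29: DEC q by 15): {p=15, q=-11, r=12}
  after event 8 (t=35: SET p = -4): {p=-4, q=-11, r=12}
  after event 9 (t=38: DEC r by 5): {p=-4, q=-11, r=7}
  after event 10 (t=43: INC r by 12): {p=-4, q=-11, r=19}
  after event 11 (t=49: SET p = -9): {p=-9, q=-11, r=19}
  after event 12 (t=54: SET p = 31): {p=31, q=-11, r=19}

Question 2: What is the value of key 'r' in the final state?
Answer: 19

Derivation:
Track key 'r' through all 12 events:
  event 1 (t=6: DEC r by 3): r (absent) -> -3
  event 2 (t=8: SET q = -18): r unchanged
  event 3 (t=11: INC p by 8): r unchanged
  event 4 (t=15: SET q = 4): r unchanged
  event 5 (t=25: INC p by 7): r unchanged
  event 6 (t=27: INC r by 15): r -3 -> 12
  event 7 (t=29: DEC q by 15): r unchanged
  event 8 (t=35: SET p = -4): r unchanged
  event 9 (t=38: DEC r by 5): r 12 -> 7
  event 10 (t=43: INC r by 12): r 7 -> 19
  event 11 (t=49: SET p = -9): r unchanged
  event 12 (t=54: SET p = 31): r unchanged
Final: r = 19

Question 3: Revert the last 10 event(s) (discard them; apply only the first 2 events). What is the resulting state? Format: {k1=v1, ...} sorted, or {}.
Answer: {q=-18, r=-3}

Derivation:
Keep first 2 events (discard last 10):
  after event 1 (t=6: DEC r by 3): {r=-3}
  after event 2 (t=8: SET q = -18): {q=-18, r=-3}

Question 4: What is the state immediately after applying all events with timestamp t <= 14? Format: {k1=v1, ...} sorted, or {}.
Answer: {p=8, q=-18, r=-3}

Derivation:
Apply events with t <= 14 (3 events):
  after event 1 (t=6: DEC r by 3): {r=-3}
  after event 2 (t=8: SET q = -18): {q=-18, r=-3}
  after event 3 (t=11: INC p by 8): {p=8, q=-18, r=-3}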